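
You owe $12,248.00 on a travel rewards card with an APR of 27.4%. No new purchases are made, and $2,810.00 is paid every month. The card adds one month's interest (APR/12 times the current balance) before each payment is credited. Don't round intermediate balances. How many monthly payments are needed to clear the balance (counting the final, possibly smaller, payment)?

5 payments

Monthly rate r = 27.4%/12 = 2.28333% = 0.0228333.
Recurrence: B ← B·(1+r) − $2,810.00.
Month 1: interest $279.66; balance after payment $9,717.66.
Month 2: interest $221.89; balance after payment $7,129.55.
Month 3: interest $162.79; balance after payment $4,482.34.
Month 4: interest $102.35; balance after payment $1,774.69.
Month 5: interest $40.52; balance after payment $0.00.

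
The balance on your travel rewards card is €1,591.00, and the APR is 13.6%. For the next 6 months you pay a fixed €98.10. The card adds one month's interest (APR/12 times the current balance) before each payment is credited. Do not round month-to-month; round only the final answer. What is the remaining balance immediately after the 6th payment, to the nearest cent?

Monthly rate r = 13.6%/12 = 1.13333% = 0.0113333.
Each month: B ← B·(1+r) − €98.10.
Month 1: interest €18.03; balance after payment €1,510.93.
Month 2: interest €17.12; balance after payment €1,429.96.
Month 3: interest €16.21; balance after payment €1,348.06.
Month 4: interest €15.28; balance after payment €1,265.24.
Month 5: interest €14.34; balance after payment €1,181.48.
Month 6: interest €13.39; balance after payment €1,096.77.

€1,096.77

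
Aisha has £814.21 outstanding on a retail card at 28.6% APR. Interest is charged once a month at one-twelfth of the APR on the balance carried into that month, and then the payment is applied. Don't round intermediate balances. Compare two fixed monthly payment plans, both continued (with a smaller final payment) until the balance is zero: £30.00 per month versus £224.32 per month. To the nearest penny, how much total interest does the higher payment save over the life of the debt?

£463.70

Monthly rate r = 28.6%/12 = 2.38333% = 0.0238333.
At £30.00/mo: n = ⌈−ln(1 − rB₀/P)/ln(1+r)⌉ = 45 payments (last £5.76); total interest = total paid − £814.21 = £511.55.
At £224.32/mo: 4 payments (last £189.10); total interest £47.85.
Interest saved = £511.55 − £47.85 = £463.70.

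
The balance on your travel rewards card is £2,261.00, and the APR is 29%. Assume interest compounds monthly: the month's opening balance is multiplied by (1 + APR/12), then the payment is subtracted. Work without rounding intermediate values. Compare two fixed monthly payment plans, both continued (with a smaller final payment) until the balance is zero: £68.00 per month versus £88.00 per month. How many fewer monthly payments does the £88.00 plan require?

Monthly rate r = 29%/12 = 2.41667% = 0.0241667.
At £68.00/mo: n = ⌈−ln(1 − rB₀/P)/ln(1+r)⌉ = 69 payments (last £10.11); total interest = total paid − £2,261.00 = £2,373.11.
At £88.00/mo: 41 payments (last £54.91); total interest £1,313.91.
Payments saved = 69 − 41 = 28.

28 fewer payments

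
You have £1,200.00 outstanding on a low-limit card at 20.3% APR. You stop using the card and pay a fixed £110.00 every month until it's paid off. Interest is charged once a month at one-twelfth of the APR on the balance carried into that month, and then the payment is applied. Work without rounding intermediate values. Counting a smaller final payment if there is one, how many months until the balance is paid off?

13 payments

Monthly rate r = 20.3%/12 = 1.69167% = 0.0169167.
Recurrence: B ← B·(1+r) − £110.00.
Month 1: interest £20.30; balance after payment £1,110.30.
Month 2: interest £18.78; balance after payment £1,019.08.
Closed form: n = −ln(1 − rB₀/P)/ln(1+r) = −ln(0.81545)/ln(1.01692) ≈ 12.161, so the balance reaches zero during payment 13.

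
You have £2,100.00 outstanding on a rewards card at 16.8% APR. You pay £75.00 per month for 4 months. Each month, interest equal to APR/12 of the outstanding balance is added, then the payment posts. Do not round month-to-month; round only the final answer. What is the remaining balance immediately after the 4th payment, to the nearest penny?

Monthly rate r = 16.8%/12 = 1.4% = 0.014.
Each month: B ← B·(1+r) − £75.00.
Month 1: interest £29.40; balance after payment £2,054.40.
Month 2: interest £28.76; balance after payment £2,008.16.
Month 3: interest £28.11; balance after payment £1,961.28.
Month 4: interest £27.46; balance after payment £1,913.73.

£1,913.73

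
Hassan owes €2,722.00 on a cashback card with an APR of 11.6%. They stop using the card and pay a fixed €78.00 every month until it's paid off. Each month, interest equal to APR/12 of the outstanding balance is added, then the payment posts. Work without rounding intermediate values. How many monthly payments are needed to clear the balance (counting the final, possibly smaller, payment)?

Monthly rate r = 11.6%/12 = 0.966667% = 0.00966667.
Recurrence: B ← B·(1+r) − €78.00.
Month 1: interest €26.31; balance after payment €2,670.31.
Month 2: interest €25.81; balance after payment €2,618.13.
Closed form: n = −ln(1 − rB₀/P)/ln(1+r) = −ln(0.66266)/ln(1.00967) ≈ 42.774, so the balance reaches zero during payment 43.

43 payments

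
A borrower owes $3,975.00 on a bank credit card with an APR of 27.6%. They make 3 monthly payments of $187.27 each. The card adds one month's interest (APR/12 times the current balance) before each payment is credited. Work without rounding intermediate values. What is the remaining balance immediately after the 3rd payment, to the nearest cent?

$3,680.80

Monthly rate r = 27.6%/12 = 2.3% = 0.023.
Each month: B ← B·(1+r) − $187.27.
Month 1: interest $91.42; balance after payment $3,879.16.
Month 2: interest $89.22; balance after payment $3,781.11.
Month 3: interest $86.97; balance after payment $3,680.80.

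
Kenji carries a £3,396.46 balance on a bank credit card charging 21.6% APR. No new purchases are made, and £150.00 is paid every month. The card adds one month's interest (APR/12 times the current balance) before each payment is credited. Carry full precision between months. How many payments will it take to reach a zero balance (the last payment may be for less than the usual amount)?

30 payments

Monthly rate r = 21.6%/12 = 1.8% = 0.018.
Recurrence: B ← B·(1+r) − £150.00.
Month 1: interest £61.14; balance after payment £3,307.60.
Month 2: interest £59.54; balance after payment £3,217.13.
Closed form: n = −ln(1 − rB₀/P)/ln(1+r) = −ln(0.59242)/ln(1.018) ≈ 29.346, so the balance reaches zero during payment 30.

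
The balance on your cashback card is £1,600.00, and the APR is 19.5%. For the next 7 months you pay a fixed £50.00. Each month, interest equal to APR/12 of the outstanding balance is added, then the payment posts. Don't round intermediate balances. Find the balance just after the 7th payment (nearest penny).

Monthly rate r = 19.5%/12 = 1.625% = 0.01625.
Each month: B ← B·(1+r) − £50.00.
Month 1: interest £26.00; balance after payment £1,576.00.
Month 2: interest £25.61; balance after payment £1,551.61.
Month 3: interest £25.21; balance after payment £1,526.82.
Month 4: interest £24.81; balance after payment £1,501.63.
Month 5: interest £24.40; balance after payment £1,476.04.
Month 6: interest £23.99; balance after payment £1,450.02.
Month 7: interest £23.56; balance after payment £1,423.58.

£1,423.58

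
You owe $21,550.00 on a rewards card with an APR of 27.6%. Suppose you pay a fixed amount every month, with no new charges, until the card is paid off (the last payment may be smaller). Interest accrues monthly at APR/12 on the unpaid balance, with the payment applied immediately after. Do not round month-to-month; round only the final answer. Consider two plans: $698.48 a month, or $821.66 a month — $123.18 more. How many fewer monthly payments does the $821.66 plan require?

14 fewer payments

Monthly rate r = 27.6%/12 = 2.3% = 0.023.
At $698.48/mo: n = ⌈−ln(1 − rB₀/P)/ln(1+r)⌉ = 55 payments (last $266.22); total interest = total paid − $21,550.00 = $16,434.14.
At $821.66/mo: 41 payments (last $537.59); total interest $11,853.99.
Payments saved = 55 − 41 = 14.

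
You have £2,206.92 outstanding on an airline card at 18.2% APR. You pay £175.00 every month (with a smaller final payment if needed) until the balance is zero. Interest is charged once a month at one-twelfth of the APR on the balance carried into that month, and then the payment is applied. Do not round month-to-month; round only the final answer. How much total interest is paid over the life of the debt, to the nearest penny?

£261.18

Monthly rate r = 18.2%/12 = 1.51667% = 0.0151667.
Payoff takes n = ⌈−ln(1 − rB₀/P)/ln(1+r)⌉ = ⌈14.103⌉ = 15 payments; the last is £18.10.
Total paid = 14·£175.00 + £18.10 = £2,468.10.
Total interest = total paid − principal = £2,468.10 − £2,206.92 = £261.18.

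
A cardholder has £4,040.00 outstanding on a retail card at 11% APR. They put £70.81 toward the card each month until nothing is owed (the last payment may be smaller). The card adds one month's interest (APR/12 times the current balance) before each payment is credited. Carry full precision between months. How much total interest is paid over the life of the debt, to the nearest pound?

Monthly rate r = 11%/12 = 0.916667% = 0.00916667.
Payoff takes n = ⌈−ln(1 − rB₀/P)/ln(1+r)⌉ = ⌈81.122⌉ = 82 payments; the last is £8.67.
Total paid = 81·£70.81 + £8.67 = £5,744.28.
Total interest = total paid − principal = £5,744.28 − £4,040.00 = £1,704.28.

£1,704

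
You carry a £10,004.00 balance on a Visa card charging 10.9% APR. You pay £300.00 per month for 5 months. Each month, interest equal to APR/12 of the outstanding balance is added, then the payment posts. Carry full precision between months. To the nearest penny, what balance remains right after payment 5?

Monthly rate r = 10.9%/12 = 0.908333% = 0.00908333.
Each month: B ← B·(1+r) − £300.00.
Month 1: interest £90.87; balance after payment £9,794.87.
Month 2: interest £88.97; balance after payment £9,583.84.
Month 3: interest £87.05; balance after payment £9,370.89.
Month 4: interest £85.12; balance after payment £9,156.01.
Month 5: interest £83.17; balance after payment £8,939.18.

£8,939.18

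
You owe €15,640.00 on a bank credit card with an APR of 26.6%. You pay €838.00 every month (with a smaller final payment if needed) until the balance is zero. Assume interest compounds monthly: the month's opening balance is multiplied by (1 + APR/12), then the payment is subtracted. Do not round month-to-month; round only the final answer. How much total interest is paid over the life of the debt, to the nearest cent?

Monthly rate r = 26.6%/12 = 2.21667% = 0.0221667.
Payoff takes n = ⌈−ln(1 − rB₀/P)/ln(1+r)⌉ = ⌈24.353⌉ = 25 payments; the last is €298.19.
Total paid = 24·€838.00 + €298.19 = €20,410.19.
Total interest = total paid − principal = €20,410.19 − €15,640.00 = €4,770.19.

€4,770.19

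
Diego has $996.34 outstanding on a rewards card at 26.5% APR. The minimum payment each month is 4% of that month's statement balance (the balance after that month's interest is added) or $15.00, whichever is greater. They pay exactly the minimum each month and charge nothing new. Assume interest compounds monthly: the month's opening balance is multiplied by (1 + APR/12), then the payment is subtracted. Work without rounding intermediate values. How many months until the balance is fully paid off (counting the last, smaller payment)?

89 months

Monthly rate r = 26.5%/12 = 2.20833% = 0.0220833.
While 4% of the post-interest balance exceeds $15.00, each month B ← (B·(1+r))·(1 − 0.04), i.e. B shrinks by the factor (1+r)·0.96 = 0.9812.
This holds for months 1–53. Entering month 54 the balance is $364.38; 4% of the post-interest balance is now below $15.00, so the flat $15.00 minimum applies from here.
From month 54 a fixed $15.00 at rate r clears $364.38 in 36 more payments. Total: 53 + 36 = 89 months.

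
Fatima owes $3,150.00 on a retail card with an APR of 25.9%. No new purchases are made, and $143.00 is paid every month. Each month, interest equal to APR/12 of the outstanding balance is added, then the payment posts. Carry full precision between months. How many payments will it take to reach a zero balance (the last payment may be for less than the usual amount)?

Monthly rate r = 25.9%/12 = 2.15833% = 0.0215833.
Recurrence: B ← B·(1+r) − $143.00.
Month 1: interest $67.99; balance after payment $3,074.99.
Month 2: interest $66.37; balance after payment $2,998.36.
Closed form: n = −ln(1 − rB₀/P)/ln(1+r) = −ln(0.52456)/ln(1.02158) ≈ 30.214, so the balance reaches zero during payment 31.

31 payments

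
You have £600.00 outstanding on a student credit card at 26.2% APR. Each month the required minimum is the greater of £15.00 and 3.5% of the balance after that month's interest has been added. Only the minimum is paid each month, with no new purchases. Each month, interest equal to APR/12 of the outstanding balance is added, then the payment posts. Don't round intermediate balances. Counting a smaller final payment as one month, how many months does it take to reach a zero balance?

70 months

Monthly rate r = 26.2%/12 = 2.18333% = 0.0218333.
While 3.5% of the post-interest balance exceeds £15.00, each month B ← (B·(1+r))·(1 − 0.035), i.e. B shrinks by the factor (1+r)·0.965 = 0.98607.
This holds for months 1–26. Entering month 27 the balance is £416.62; 3.5% of the post-interest balance is now below £15.00, so the flat £15.00 minimum applies from here.
From month 27 a fixed £15.00 at rate r clears £416.62 in 44 more payments. Total: 26 + 44 = 70 months.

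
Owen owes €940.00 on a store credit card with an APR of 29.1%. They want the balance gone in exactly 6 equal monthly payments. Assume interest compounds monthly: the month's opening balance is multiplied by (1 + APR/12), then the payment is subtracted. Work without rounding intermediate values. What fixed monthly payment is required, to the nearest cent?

€170.23

Monthly rate r = 29.1%/12 = 2.425% = 0.02425.
Level-payment amortization: P = B₀·r / (1 − (1+r)^(−n)) = 940.00·0.02425 / (1 − 1.02425^(−6)).
Denominator 1 − (1+r)^(−6) = 0.133907726.
P = 22.795 / 0.133907726 ≈ 170.23.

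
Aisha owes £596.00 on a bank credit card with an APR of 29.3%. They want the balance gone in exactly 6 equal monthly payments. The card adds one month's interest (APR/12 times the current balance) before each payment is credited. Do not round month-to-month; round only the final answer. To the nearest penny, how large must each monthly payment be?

£107.99

Monthly rate r = 29.3%/12 = 2.44167% = 0.0244167.
Level-payment amortization: P = B₀·r / (1 − (1+r)^(−n)) = 596.00·0.0244167 / (1 − 1.02442^(−6)).
Denominator 1 − (1+r)^(−6) = 0.134752832.
P = 14.5523 / 0.134752832 ≈ 107.99.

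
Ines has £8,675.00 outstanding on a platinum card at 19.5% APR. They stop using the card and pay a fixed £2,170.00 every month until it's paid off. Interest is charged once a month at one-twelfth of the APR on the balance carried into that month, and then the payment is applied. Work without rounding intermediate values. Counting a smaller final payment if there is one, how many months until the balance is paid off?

Monthly rate r = 19.5%/12 = 1.625% = 0.01625.
Recurrence: B ← B·(1+r) − £2,170.00.
Month 1: interest £140.97; balance after payment £6,645.97.
Month 2: interest £108.00; balance after payment £4,583.97.
Month 3: interest £74.49; balance after payment £2,488.46.
Month 4: interest £40.44; balance after payment £358.89.
Month 5: interest £5.83; balance after payment £0.00.

5 payments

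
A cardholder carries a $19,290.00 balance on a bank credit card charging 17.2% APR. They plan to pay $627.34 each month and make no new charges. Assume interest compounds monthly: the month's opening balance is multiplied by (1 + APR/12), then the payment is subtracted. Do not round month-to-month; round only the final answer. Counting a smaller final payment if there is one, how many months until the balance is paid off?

41 months

Monthly rate r = 17.2%/12 = 1.43333% = 0.0143333.
Recurrence: B ← B·(1+r) − $627.34.
Month 1: interest $276.49; balance after payment $18,939.15.
Month 2: interest $271.46; balance after payment $18,583.27.
Closed form: n = −ln(1 − rB₀/P)/ln(1+r) = −ln(0.55927)/ln(1.01433) ≈ 40.834, so the balance reaches zero during payment 41.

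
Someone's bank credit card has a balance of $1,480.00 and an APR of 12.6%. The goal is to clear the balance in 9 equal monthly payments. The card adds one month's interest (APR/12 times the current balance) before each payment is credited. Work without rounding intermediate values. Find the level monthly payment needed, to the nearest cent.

Monthly rate r = 12.6%/12 = 1.05% = 0.0105.
Level-payment amortization: P = B₀·r / (1 − (1+r)^(−n)) = 1480.00·0.0105 / (1 − 1.0105^(−9)).
Denominator 1 − (1+r)^(−9) = 0.0897239017.
P = 15.54 / 0.0897239017 ≈ 173.20.

$173.20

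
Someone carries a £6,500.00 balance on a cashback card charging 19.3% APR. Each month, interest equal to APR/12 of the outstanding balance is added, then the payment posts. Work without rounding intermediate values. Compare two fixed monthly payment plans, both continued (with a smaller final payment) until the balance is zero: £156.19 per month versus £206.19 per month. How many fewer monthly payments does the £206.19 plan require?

Monthly rate r = 19.3%/12 = 1.60833% = 0.0160833.
At £156.19/mo: n = ⌈−ln(1 − rB₀/P)/ln(1+r)⌉ = 70 payments (last £56.04); total interest = total paid − £6,500.00 = £4,333.15.
At £206.19/mo: 45 payments (last £68.12); total interest £2,640.48.
Payments saved = 70 − 45 = 25.

25 fewer payments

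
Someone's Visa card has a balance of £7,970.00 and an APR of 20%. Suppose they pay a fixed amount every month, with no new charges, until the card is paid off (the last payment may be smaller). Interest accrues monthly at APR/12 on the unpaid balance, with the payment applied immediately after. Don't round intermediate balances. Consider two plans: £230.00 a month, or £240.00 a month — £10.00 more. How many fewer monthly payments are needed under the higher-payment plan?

Monthly rate r = 20%/12 = 1.66667% = 0.0166667.
At £230.00/mo: n = ⌈−ln(1 − rB₀/P)/ln(1+r)⌉ = 53 payments (last £29.82); total interest = total paid − £7,970.00 = £4,019.82.
At £240.00/mo: 49 payments (last £186.88); total interest £3,736.88.
Payments saved = 53 − 49 = 4.

4 fewer payments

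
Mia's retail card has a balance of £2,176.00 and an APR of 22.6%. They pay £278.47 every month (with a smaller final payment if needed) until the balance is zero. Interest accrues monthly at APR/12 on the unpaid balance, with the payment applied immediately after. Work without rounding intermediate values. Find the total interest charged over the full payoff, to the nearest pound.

£201

Monthly rate r = 22.6%/12 = 1.88333% = 0.0188333.
Payoff takes n = ⌈−ln(1 − rB₀/P)/ln(1+r)⌉ = ⌈8.532⌉ = 9 payments; the last is £148.78.
Total paid = 8·£278.47 + £148.78 = £2,376.54.
Total interest = total paid − principal = £2,376.54 − £2,176.00 = £200.54.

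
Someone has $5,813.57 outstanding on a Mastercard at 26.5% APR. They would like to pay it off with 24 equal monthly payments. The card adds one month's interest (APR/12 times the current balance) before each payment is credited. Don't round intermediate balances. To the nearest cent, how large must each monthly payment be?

$314.67

Monthly rate r = 26.5%/12 = 2.20833% = 0.0220833.
Level-payment amortization: P = B₀·r / (1 − (1+r)^(−n)) = 5813.57·0.0220833 / (1 − 1.02208^(−24)).
Denominator 1 − (1+r)^(−24) = 0.407990543.
P = 128.383 / 0.407990543 ≈ 314.67.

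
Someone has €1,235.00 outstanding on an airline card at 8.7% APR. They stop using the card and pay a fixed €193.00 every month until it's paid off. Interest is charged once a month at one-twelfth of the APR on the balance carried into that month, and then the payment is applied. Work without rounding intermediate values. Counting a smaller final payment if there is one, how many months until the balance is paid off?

Monthly rate r = 8.7%/12 = 0.725% = 0.00725.
Recurrence: B ← B·(1+r) − €193.00.
Month 1: interest €8.95; balance after payment €1,050.95.
Month 2: interest €7.62; balance after payment €865.57.
Closed form: n = −ln(1 − rB₀/P)/ln(1+r) = −ln(0.95361)/ln(1.00725) ≈ 6.576, so the balance reaches zero during payment 7.

7 payments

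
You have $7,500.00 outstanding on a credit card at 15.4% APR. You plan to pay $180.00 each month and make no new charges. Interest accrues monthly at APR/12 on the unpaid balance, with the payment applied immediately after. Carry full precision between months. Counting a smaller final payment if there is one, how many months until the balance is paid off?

61 months

Monthly rate r = 15.4%/12 = 1.28333% = 0.0128333.
Recurrence: B ← B·(1+r) − $180.00.
Month 1: interest $96.25; balance after payment $7,416.25.
Month 2: interest $95.18; balance after payment $7,331.43.
Closed form: n = −ln(1 − rB₀/P)/ln(1+r) = −ln(0.46528)/ln(1.01283) ≈ 60.002, so the balance reaches zero during payment 61.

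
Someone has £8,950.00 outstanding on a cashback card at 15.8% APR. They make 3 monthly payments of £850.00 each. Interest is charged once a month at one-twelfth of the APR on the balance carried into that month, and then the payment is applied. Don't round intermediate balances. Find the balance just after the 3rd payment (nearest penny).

£6,724.48

Monthly rate r = 15.8%/12 = 1.31667% = 0.0131667.
Each month: B ← B·(1+r) − £850.00.
Month 1: interest £117.84; balance after payment £8,217.84.
Month 2: interest £108.20; balance after payment £7,476.04.
Month 3: interest £98.43; balance after payment £6,724.48.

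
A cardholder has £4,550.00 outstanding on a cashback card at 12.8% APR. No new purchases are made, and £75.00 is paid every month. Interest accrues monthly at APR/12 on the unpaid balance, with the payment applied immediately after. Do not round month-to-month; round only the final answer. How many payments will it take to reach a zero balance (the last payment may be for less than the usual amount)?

Monthly rate r = 12.8%/12 = 1.06667% = 0.0106667.
Recurrence: B ← B·(1+r) − £75.00.
Month 1: interest £48.53; balance after payment £4,523.53.
Month 2: interest £48.25; balance after payment £4,496.78.
Closed form: n = −ln(1 − rB₀/P)/ln(1+r) = −ln(0.35289)/ln(1.01067) ≈ 98.170, so the balance reaches zero during payment 99.

99 months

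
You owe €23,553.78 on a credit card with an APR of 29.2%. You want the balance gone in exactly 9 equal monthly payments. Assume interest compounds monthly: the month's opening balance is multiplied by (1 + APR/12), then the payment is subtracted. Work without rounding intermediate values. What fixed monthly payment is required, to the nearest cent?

Monthly rate r = 29.2%/12 = 2.43333% = 0.0243333.
Level-payment amortization: P = B₀·r / (1 − (1+r)^(−n)) = 23553.78·0.0243333 / (1 − 1.02433^(−9)).
Denominator 1 − (1+r)^(−9) = 0.194569169.
P = 573.142 / 0.194569169 ≈ 2945.70.

€2,945.70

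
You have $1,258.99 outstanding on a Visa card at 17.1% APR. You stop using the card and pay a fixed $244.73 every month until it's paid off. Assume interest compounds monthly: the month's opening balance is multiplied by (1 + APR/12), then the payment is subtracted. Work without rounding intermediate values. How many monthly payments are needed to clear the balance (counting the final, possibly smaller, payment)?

6 payments

Monthly rate r = 17.1%/12 = 1.425% = 0.01425.
Recurrence: B ← B·(1+r) − $244.73.
Month 1: interest $17.94; balance after payment $1,032.20.
Month 2: interest $14.71; balance after payment $802.18.
Month 3: interest $11.43; balance after payment $568.88.
Month 4: interest $8.11; balance after payment $332.26.
Month 5: interest $4.73; balance after payment $92.26.
Month 6: interest $1.31; balance after payment $0.00.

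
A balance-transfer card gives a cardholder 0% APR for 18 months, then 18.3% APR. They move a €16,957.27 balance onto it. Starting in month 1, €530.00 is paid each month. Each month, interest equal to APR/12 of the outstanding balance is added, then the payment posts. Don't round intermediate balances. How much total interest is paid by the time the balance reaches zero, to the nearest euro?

€990

Promo months 1–18 at r₀ = 0%/12 = 0; months 19+ at r₁ = 18.3%/12 = 0.01525.
After month 18 (no interest yet): B = €16,957.27 − 18·€530.00 = €7,417.27.
Then at r₁ with €530.00/mo: n₂ = −ln(1 − r₁·B/P)/ln(1+r₁) ≈ 15.86 → 16 more payments.
Total paid = 33·€530.00 + €457.10 = €17,947.10; interest = €17,947.10 − €16,957.27 = €989.83.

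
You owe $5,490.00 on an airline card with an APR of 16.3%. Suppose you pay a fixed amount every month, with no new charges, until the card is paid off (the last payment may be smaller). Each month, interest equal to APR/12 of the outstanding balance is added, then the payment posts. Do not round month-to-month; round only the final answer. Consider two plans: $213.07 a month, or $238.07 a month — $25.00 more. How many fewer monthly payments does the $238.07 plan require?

Monthly rate r = 16.3%/12 = 1.35833% = 0.0135833.
At $213.07/mo: n = ⌈−ln(1 − rB₀/P)/ln(1+r)⌉ = 32 payments (last $197.81); total interest = total paid − $5,490.00 = $1,312.98.
At $238.07/mo: 28 payments (last $202.87); total interest $1,140.76.
Payments saved = 32 − 28 = 4.

4 fewer payments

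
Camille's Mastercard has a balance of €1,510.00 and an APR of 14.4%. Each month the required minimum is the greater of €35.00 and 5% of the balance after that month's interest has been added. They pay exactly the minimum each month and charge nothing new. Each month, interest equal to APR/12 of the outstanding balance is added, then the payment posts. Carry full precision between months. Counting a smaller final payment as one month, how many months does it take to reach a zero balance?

43 months

Monthly rate r = 14.4%/12 = 1.2% = 0.012.
While 5% of the post-interest balance exceeds €35.00, each month B ← (B·(1+r))·(1 − 0.05), i.e. B shrinks by the factor (1+r)·0.95 = 0.9614.
This holds for months 1–20. Entering month 21 the balance is €687.16; 5% of the post-interest balance is now below €35.00, so the flat €35.00 minimum applies from here.
From month 21 a fixed €35.00 at rate r clears €687.16 in 23 more payments. Total: 20 + 23 = 43 months.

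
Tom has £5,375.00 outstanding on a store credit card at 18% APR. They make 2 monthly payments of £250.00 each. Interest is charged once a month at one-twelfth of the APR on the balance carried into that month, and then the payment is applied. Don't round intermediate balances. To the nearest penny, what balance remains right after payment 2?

Monthly rate r = 18%/12 = 1.5% = 0.015.
Each month: B ← B·(1+r) − £250.00.
Month 1: interest £80.62; balance after payment £5,205.62.
Month 2: interest £78.08; balance after payment £5,033.71.

£5,033.71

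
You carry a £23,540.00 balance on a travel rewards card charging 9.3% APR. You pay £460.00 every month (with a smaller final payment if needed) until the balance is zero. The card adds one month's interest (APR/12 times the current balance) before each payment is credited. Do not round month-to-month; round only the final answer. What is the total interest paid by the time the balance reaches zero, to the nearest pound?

Monthly rate r = 9.3%/12 = 0.775% = 0.00775.
Payoff takes n = ⌈−ln(1 − rB₀/P)/ln(1+r)⌉ = ⌈65.436⌉ = 66 payments; the last is £200.84.
Total paid = 65·£460.00 + £200.84 = £30,100.84.
Total interest = total paid − principal = £30,100.84 − £23,540.00 = £6,560.84.

£6,561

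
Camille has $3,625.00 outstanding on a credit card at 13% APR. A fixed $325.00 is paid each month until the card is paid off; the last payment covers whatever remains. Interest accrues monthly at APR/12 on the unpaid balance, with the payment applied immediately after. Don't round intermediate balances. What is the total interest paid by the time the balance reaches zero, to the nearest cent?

$259.39

Monthly rate r = 13%/12 = 1.08333% = 0.0108333.
Payoff takes n = ⌈−ln(1 − rB₀/P)/ln(1+r)⌉ = ⌈11.952⌉ = 12 payments; the last is $309.39.
Total paid = 11·$325.00 + $309.39 = $3,884.39.
Total interest = total paid − principal = $3,884.39 − $3,625.00 = $259.39.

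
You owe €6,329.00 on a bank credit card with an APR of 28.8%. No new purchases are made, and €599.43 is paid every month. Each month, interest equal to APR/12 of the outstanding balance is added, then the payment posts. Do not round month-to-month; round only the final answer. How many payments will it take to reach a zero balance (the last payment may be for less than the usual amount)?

Monthly rate r = 28.8%/12 = 2.4% = 0.024.
Recurrence: B ← B·(1+r) − €599.43.
Month 1: interest €151.90; balance after payment €5,881.47.
Month 2: interest €141.16; balance after payment €5,423.19.
Closed form: n = −ln(1 − rB₀/P)/ln(1+r) = −ln(0.7466)/ln(1.024) ≈ 12.322, so the balance reaches zero during payment 13.

13 payments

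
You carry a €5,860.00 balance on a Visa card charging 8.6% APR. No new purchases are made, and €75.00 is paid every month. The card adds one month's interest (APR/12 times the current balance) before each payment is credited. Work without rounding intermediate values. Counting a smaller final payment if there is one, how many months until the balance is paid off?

115 payments

Monthly rate r = 8.6%/12 = 0.716667% = 0.00716667.
Recurrence: B ← B·(1+r) − €75.00.
Month 1: interest €42.00; balance after payment €5,827.00.
Month 2: interest €41.76; balance after payment €5,793.76.
Closed form: n = −ln(1 − rB₀/P)/ln(1+r) = −ln(0.44004)/ln(1.00717) ≈ 114.951, so the balance reaches zero during payment 115.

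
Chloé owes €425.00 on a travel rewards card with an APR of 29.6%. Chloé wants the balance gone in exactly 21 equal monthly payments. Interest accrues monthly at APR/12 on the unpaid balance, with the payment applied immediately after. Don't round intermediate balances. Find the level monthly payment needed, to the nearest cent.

Monthly rate r = 29.6%/12 = 2.46667% = 0.0246667.
Level-payment amortization: P = B₀·r / (1 − (1+r)^(−n)) = 425.00·0.0246667 / (1 − 1.02467^(−21)).
Denominator 1 − (1+r)^(−21) = 0.40053308.
P = 10.4833 / 0.40053308 ≈ 26.17.

€26.17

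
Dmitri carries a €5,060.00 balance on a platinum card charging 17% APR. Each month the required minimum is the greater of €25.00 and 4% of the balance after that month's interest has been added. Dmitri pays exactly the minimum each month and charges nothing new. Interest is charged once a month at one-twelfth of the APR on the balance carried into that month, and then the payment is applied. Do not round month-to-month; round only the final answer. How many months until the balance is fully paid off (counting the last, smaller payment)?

Monthly rate r = 17%/12 = 1.41667% = 0.0141667.
While 4% of the post-interest balance exceeds €25.00, each month B ← (B·(1+r))·(1 − 0.04), i.e. B shrinks by the factor (1+r)·0.96 = 0.9736.
This holds for months 1–79. Entering month 80 the balance is €611.24; 4% of the post-interest balance is now below €25.00, so the flat €25.00 minimum applies from here.
From month 80 a fixed €25.00 at rate r clears €611.24 in 31 more payments. Total: 79 + 31 = 110 months.

110 months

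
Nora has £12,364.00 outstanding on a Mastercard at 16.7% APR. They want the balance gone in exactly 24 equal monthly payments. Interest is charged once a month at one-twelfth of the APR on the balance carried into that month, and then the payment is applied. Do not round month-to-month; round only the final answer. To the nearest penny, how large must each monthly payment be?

Monthly rate r = 16.7%/12 = 1.39167% = 0.0139167.
Level-payment amortization: P = B₀·r / (1 − (1+r)^(−n)) = 12364.00·0.0139167 / (1 − 1.01392^(−24)).
Denominator 1 − (1+r)^(−24) = 0.28229543.
P = 172.066 / 0.28229543 ≈ 609.52.

£609.52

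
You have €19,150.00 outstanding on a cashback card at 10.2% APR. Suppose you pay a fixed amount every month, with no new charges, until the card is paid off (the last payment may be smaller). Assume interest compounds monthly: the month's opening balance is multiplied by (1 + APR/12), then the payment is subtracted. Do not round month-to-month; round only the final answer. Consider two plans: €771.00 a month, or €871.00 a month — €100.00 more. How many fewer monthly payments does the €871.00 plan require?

Monthly rate r = 10.2%/12 = 0.85% = 0.0085.
At €771.00/mo: n = ⌈−ln(1 − rB₀/P)/ln(1+r)⌉ = 29 payments (last €13.66); total interest = total paid − €19,150.00 = €2,451.66.
At €871.00/mo: 25 payments (last €386.01); total interest €2,140.01.
Payments saved = 29 − 25 = 4.

4 fewer payments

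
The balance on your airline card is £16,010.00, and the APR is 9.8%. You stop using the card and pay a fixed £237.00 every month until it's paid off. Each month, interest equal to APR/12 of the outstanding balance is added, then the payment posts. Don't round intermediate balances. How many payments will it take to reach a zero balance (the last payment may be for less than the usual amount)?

Monthly rate r = 9.8%/12 = 0.816667% = 0.00816667.
Recurrence: B ← B·(1+r) − £237.00.
Month 1: interest £130.75; balance after payment £15,903.75.
Month 2: interest £129.88; balance after payment £15,796.63.
Closed form: n = −ln(1 − rB₀/P)/ln(1+r) = −ln(0.44832)/ln(1.00817) ≈ 98.635, so the balance reaches zero during payment 99.

99 payments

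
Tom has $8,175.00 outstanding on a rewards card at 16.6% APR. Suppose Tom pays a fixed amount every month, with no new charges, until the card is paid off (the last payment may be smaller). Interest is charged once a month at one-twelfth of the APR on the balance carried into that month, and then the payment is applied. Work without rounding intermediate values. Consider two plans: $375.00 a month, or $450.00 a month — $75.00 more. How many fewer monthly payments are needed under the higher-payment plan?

Monthly rate r = 16.6%/12 = 1.38333% = 0.0138333.
At $375.00/mo: n = ⌈−ln(1 − rB₀/P)/ln(1+r)⌉ = 27 payments (last $47.06); total interest = total paid − $8,175.00 = $1,622.06.
At $450.00/mo: 22 payments (last $30.17); total interest $1,305.17.
Payments saved = 27 − 22 = 5.

5 fewer payments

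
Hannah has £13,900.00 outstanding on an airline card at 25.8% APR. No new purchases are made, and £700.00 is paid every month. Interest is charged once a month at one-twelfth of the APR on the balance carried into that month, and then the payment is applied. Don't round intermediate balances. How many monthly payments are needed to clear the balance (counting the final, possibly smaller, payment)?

Monthly rate r = 25.8%/12 = 2.15% = 0.0215.
Recurrence: B ← B·(1+r) − £700.00.
Month 1: interest £298.85; balance after payment £13,498.85.
Month 2: interest £290.23; balance after payment £13,089.08.
Closed form: n = −ln(1 − rB₀/P)/ln(1+r) = −ln(0.57307)/ln(1.0215) ≈ 26.172, so the balance reaches zero during payment 27.

27 payments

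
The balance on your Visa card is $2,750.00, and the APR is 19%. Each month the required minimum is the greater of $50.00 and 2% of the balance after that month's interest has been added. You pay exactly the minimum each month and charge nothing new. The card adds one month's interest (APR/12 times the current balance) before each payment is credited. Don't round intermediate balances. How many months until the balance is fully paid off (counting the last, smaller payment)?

Monthly rate r = 19%/12 = 1.58333% = 0.0158333.
While 2% of the post-interest balance exceeds $50.00, each month B ← (B·(1+r))·(1 − 0.02), i.e. B shrinks by the factor (1+r)·0.98 = 0.99552.
This holds for months 1–25. Entering month 26 the balance is $2,457.80; 2% of the post-interest balance is now below $50.00, so the flat $50.00 minimum applies from here.
From month 26 a fixed $50.00 at rate r clears $2,457.80 in 96 more payments. Total: 25 + 96 = 121 months.

121 months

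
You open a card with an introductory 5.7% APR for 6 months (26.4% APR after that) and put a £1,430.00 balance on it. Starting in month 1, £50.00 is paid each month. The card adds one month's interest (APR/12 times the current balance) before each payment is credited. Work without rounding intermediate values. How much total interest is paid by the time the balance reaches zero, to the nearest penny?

Promo months 1–6 at r₀ = 5.7%/12 = 0.00475; months 7+ at r₁ = 26.4%/12 = 0.022.
After month 6: iterate B ← B·(1+r₀) − £50.00 for 6 months → £1,167.66.
Then at r₁ with £50.00/mo: n₂ = −ln(1 − r₁·B/P)/ln(1+r₁) ≈ 33.14 → 34 more payments.
Total paid = 39·£50.00 + £6.82 = £1,956.82; interest = £1,956.82 − £1,430.00 = £526.82.

£526.82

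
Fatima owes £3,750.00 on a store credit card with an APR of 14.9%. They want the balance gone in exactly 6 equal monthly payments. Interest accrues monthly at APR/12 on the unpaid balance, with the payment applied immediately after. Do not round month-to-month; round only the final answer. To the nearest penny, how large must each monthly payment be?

£652.44

Monthly rate r = 14.9%/12 = 1.24167% = 0.0124167.
Level-payment amortization: P = B₀·r / (1 − (1+r)^(−n)) = 3750.00·0.0124167 / (1 − 1.01242^(−6)).
Denominator 1 − (1+r)^(−6) = 0.071366634.
P = 46.5625 / 0.071366634 ≈ 652.44.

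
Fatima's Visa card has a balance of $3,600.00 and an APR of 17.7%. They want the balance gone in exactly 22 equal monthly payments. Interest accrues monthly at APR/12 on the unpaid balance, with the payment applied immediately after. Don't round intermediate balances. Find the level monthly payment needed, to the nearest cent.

$192.81

Monthly rate r = 17.7%/12 = 1.475% = 0.01475.
Level-payment amortization: P = B₀·r / (1 − (1+r)^(−n)) = 3600.00·0.01475 / (1 − 1.01475^(−22)).
Denominator 1 − (1+r)^(−22) = 0.275396078.
P = 53.1 / 0.275396078 ≈ 192.81.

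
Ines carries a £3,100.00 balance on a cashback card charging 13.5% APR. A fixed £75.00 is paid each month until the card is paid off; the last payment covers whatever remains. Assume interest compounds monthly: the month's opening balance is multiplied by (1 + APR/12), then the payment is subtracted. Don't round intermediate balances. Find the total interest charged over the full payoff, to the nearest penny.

£1,093.37

Monthly rate r = 13.5%/12 = 1.125% = 0.01125.
Payoff takes n = ⌈−ln(1 − rB₀/P)/ln(1+r)⌉ = ⌈55.911⌉ = 56 payments; the last is £68.37.
Total paid = 55·£75.00 + £68.37 = £4,193.37.
Total interest = total paid − principal = £4,193.37 − £3,100.00 = £1,093.37.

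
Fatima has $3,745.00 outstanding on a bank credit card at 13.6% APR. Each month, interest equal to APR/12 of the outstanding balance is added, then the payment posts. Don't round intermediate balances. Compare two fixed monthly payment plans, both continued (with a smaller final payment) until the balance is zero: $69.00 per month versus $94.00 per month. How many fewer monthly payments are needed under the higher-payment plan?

31 fewer payments

Monthly rate r = 13.6%/12 = 1.13333% = 0.0113333.
At $69.00/mo: n = ⌈−ln(1 − rB₀/P)/ln(1+r)⌉ = 85 payments (last $50.16); total interest = total paid − $3,745.00 = $2,101.16.
At $94.00/mo: 54 payments (last $27.84); total interest $1,264.84.
Payments saved = 85 − 54 = 31.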